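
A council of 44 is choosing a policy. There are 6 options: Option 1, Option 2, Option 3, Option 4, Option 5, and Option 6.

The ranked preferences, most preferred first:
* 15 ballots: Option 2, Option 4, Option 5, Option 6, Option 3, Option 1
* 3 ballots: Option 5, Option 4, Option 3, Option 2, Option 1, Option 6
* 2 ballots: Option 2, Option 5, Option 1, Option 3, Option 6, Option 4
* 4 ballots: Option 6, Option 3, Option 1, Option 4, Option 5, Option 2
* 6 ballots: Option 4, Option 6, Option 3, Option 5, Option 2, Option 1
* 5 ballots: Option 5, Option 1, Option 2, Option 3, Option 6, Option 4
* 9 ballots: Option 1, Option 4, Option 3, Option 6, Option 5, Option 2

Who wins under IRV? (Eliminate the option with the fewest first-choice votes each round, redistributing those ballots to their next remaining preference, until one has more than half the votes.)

Round 1: Option 1 9, Option 2 17, Option 3 0, Option 4 6, Option 5 8, Option 6 4. Option 3 eliminated.
Round 2: Option 1 9, Option 2 17, Option 4 6, Option 5 8, Option 6 4. Option 6 eliminated.
Round 3: Option 1 13, Option 2 17, Option 4 6, Option 5 8. Option 4 eliminated.
Round 4: Option 1 13, Option 2 17, Option 5 14. Option 1 eliminated.
Round 5: Option 2 17, Option 5 27. Option 5 has a majority (≥23).

Option 5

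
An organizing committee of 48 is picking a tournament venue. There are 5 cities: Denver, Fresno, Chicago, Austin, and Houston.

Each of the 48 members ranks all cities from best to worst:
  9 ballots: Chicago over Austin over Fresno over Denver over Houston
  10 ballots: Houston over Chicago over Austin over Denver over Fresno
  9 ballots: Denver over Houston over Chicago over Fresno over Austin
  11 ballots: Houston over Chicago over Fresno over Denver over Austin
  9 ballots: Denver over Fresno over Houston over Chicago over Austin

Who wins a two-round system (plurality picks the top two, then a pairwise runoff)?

Denver

Round 1 first-place votes: Denver 18, Fresno 0, Chicago 9, Austin 0, Houston 21. Houston and Denver advance.
Runoff: Houston is ranked above Denver on 21 ballots, Denver above Houston on 27.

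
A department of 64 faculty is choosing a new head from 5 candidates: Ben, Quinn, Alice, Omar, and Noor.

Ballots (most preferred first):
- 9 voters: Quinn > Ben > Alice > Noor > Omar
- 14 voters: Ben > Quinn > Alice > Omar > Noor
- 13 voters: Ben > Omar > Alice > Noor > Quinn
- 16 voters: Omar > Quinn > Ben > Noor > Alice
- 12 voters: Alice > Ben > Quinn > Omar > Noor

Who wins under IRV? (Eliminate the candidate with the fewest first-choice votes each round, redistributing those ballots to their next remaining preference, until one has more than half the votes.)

Ben

Round 1: Ben 27, Quinn 9, Alice 12, Omar 16, Noor 0. Noor eliminated.
Round 2: Ben 27, Quinn 9, Alice 12, Omar 16. Quinn eliminated.
Round 3: Ben 36, Alice 12, Omar 16. Ben has a majority (≥33).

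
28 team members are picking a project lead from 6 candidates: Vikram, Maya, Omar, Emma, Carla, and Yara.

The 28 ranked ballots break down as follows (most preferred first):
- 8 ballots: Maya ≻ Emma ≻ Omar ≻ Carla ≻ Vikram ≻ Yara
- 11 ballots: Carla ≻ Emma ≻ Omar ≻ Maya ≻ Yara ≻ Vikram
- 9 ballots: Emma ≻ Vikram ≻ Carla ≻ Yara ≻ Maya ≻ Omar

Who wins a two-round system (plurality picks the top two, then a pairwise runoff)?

Round 1 first-place votes: Vikram 0, Maya 8, Omar 0, Emma 9, Carla 11, Yara 0. Carla and Emma advance.
Runoff: Carla is ranked above Emma on 11 ballots, Emma above Carla on 17.

Emma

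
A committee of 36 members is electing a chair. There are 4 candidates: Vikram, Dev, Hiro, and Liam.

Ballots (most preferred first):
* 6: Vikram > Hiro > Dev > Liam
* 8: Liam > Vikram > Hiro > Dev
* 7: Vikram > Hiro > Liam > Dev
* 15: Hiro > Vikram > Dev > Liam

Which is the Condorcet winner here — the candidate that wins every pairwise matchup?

Vikram

Vikram vs Dev: 36–0
Vikram vs Hiro: 21–15
Vikram vs Liam: 28–8
Vikram beats every other candidate.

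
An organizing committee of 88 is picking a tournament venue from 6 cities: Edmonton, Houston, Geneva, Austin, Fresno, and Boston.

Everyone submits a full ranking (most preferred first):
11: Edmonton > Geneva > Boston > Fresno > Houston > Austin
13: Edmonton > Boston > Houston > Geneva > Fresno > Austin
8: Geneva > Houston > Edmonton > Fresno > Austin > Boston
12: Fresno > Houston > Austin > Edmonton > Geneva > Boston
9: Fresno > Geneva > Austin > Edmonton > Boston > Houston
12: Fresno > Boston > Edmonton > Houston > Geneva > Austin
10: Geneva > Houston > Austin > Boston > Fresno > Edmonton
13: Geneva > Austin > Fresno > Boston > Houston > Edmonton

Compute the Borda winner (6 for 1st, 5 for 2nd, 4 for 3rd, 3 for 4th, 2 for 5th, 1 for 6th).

Geneva

Edmonton: 11×6 + 13×6 + 8×4 + 12×3 + 9×3 + 12×4 + 10×1 + 13×1 = 310
Houston: 11×2 + 13×4 + 8×5 + 12×5 + 9×1 + 12×3 + 10×5 + 13×2 = 295
Geneva: 11×5 + 13×3 + 8×6 + 12×2 + 9×5 + 12×2 + 10×6 + 13×6 = 373
Austin: 11×1 + 13×1 + 8×2 + 12×4 + 9×4 + 12×1 + 10×4 + 13×5 = 241
Fresno: 11×3 + 13×2 + 8×3 + 12×6 + 9×6 + 12×6 + 10×2 + 13×4 = 353
Boston: 11×4 + 13×5 + 8×1 + 12×1 + 9×2 + 12×5 + 10×3 + 13×3 = 276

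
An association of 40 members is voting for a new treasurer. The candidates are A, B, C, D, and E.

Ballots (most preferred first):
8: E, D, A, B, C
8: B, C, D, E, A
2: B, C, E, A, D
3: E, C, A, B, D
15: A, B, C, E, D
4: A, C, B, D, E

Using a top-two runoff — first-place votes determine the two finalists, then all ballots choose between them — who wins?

E

Round 1 first-place votes: A 19, B 10, C 0, D 0, E 11. A and E advance.
Runoff: A is ranked above E on 19 ballots, E above A on 21.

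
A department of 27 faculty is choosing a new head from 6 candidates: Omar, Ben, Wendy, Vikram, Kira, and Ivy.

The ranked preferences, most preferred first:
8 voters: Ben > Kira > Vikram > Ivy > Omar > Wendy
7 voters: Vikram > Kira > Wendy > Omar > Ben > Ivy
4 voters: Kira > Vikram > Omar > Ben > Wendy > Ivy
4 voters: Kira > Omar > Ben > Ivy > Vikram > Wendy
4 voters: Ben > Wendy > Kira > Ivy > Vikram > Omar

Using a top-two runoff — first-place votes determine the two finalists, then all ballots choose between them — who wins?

Kira

Round 1 first-place votes: Omar 0, Ben 12, Wendy 0, Vikram 7, Kira 8, Ivy 0. Ben and Kira advance.
Runoff: Ben is ranked above Kira on 12 ballots, Kira above Ben on 15.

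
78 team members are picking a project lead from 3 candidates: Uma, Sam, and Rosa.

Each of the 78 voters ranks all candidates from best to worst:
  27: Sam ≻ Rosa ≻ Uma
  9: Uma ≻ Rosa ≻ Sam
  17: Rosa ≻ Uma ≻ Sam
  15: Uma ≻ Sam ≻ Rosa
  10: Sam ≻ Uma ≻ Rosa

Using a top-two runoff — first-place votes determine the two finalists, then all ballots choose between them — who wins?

Uma

Round 1 first-place votes: Uma 24, Sam 37, Rosa 17. Sam and Uma advance.
Runoff: Sam is ranked above Uma on 37 ballots, Uma above Sam on 41.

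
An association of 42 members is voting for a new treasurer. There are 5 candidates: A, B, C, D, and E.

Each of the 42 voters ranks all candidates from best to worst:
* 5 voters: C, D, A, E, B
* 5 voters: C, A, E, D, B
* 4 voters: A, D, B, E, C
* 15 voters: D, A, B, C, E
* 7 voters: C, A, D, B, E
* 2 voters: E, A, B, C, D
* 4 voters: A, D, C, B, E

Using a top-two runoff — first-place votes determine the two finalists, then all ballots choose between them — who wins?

Round 1 first-place votes: A 8, B 0, C 17, D 15, E 2. C and D advance.
Runoff: C is ranked above D on 19 ballots, D above C on 23.

D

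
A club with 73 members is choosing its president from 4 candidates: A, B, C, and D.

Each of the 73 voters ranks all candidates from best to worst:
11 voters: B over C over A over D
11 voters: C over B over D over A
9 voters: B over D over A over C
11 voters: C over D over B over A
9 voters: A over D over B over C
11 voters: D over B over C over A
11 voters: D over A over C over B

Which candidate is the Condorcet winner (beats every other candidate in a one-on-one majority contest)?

D

D vs A: 53–20
D vs B: 42–31
D vs C: 40–33
D beats every other candidate.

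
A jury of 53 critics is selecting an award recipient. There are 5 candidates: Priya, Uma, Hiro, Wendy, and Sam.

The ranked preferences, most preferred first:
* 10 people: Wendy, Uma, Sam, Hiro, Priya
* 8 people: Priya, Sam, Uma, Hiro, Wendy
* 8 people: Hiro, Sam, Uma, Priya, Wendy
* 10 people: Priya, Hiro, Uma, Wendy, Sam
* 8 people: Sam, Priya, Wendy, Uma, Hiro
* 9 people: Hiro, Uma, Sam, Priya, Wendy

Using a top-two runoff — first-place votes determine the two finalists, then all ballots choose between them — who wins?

Round 1 first-place votes: Priya 18, Uma 0, Hiro 17, Wendy 10, Sam 8. Priya and Hiro advance.
Runoff: Priya is ranked above Hiro on 26 ballots, Hiro above Priya on 27.

Hiro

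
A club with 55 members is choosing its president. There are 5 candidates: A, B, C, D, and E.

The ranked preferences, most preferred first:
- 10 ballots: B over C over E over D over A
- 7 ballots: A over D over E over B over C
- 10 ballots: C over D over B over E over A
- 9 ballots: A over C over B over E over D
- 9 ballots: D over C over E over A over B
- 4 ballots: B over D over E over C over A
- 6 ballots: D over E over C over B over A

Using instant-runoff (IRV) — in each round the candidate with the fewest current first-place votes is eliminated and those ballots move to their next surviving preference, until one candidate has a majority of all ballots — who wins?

D

Round 1: A 16, B 14, C 10, D 15, E 0. E eliminated.
Round 2: A 16, B 14, C 10, D 15. C eliminated.
Round 3: A 16, B 14, D 25. B eliminated.
Round 4: A 16, D 39. D has a majority (≥28).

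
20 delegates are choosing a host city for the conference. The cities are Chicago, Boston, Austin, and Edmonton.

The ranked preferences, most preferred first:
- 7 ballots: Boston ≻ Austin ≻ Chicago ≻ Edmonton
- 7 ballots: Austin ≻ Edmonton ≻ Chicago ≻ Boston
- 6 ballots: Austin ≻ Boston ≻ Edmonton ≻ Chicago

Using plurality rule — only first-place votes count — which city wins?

First-place votes: Chicago 0, Boston 7, Austin 13, Edmonton 0.

Austin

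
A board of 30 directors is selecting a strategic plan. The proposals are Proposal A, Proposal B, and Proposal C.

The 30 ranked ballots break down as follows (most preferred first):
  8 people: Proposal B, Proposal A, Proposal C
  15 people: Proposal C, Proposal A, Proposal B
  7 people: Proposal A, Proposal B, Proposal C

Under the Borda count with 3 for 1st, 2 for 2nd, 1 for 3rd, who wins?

Proposal A

Proposal A: 8×2 + 15×2 + 7×3 = 67
Proposal B: 8×3 + 15×1 + 7×2 = 53
Proposal C: 8×1 + 15×3 + 7×1 = 60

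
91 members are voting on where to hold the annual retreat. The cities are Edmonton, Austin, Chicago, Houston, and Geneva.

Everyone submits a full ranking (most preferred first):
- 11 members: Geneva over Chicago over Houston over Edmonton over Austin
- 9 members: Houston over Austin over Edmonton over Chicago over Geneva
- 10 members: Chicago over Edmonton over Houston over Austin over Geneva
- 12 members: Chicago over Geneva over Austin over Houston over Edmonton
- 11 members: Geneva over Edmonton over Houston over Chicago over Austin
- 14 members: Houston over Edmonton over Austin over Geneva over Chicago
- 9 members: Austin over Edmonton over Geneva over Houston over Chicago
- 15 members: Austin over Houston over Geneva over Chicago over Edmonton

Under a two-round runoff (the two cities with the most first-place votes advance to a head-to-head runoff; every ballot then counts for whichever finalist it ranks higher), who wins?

Houston

Round 1 first-place votes: Edmonton 0, Austin 24, Chicago 22, Houston 23, Geneva 22. Austin and Houston advance.
Runoff: Austin is ranked above Houston on 36 ballots, Houston above Austin on 55.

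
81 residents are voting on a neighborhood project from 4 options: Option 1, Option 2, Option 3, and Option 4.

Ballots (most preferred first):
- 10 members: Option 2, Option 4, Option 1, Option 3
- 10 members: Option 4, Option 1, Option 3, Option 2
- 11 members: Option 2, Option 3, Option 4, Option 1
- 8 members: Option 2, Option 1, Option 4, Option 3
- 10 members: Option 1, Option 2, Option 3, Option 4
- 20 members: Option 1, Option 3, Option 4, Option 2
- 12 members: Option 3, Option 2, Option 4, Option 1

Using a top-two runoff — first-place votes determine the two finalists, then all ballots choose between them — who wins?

Round 1 first-place votes: Option 1 30, Option 2 29, Option 3 12, Option 4 10. Option 1 and Option 2 advance.
Runoff: Option 1 is ranked above Option 2 on 40 ballots, Option 2 above Option 1 on 41.

Option 2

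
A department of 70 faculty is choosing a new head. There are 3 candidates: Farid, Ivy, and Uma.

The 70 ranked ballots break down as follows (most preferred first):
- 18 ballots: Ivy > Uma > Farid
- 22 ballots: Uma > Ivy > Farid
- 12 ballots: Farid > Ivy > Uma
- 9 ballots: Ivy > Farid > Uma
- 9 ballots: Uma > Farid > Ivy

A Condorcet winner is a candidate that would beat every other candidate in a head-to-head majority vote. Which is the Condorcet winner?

Ivy vs Farid: 49–21
Ivy vs Uma: 39–31
Ivy beats every other candidate.

Ivy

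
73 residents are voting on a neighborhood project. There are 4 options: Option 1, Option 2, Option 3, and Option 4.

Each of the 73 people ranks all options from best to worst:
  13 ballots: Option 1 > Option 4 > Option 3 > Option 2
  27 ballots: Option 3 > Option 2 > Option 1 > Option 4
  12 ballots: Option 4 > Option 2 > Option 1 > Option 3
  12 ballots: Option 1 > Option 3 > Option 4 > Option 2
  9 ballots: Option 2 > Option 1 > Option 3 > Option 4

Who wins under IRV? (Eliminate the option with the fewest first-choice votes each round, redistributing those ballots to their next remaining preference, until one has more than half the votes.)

Option 1

Round 1: Option 1 25, Option 2 9, Option 3 27, Option 4 12. Option 2 eliminated.
Round 2: Option 1 34, Option 3 27, Option 4 12. Option 4 eliminated.
Round 3: Option 1 46, Option 3 27. Option 1 has a majority (≥37).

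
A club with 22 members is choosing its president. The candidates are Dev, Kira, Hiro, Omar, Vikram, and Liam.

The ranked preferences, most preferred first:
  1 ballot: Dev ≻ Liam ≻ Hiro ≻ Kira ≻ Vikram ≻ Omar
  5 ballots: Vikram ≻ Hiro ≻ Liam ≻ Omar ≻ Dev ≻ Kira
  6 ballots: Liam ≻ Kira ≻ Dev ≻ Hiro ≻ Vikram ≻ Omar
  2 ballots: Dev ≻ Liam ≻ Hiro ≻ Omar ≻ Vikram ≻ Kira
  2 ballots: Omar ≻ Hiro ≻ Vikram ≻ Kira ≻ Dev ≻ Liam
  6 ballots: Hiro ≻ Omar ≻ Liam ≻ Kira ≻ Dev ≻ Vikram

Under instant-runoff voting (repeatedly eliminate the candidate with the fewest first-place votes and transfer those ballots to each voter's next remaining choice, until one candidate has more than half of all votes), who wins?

Round 1: Dev 3, Kira 0, Hiro 6, Omar 2, Vikram 5, Liam 6. Kira eliminated.
Round 2: Dev 3, Hiro 6, Omar 2, Vikram 5, Liam 6. Omar eliminated.
Round 3: Dev 3, Hiro 8, Vikram 5, Liam 6. Dev eliminated.
Round 4: Hiro 8, Vikram 5, Liam 9. Vikram eliminated.
Round 5: Hiro 13, Liam 9. Hiro has a majority (≥12).

Hiro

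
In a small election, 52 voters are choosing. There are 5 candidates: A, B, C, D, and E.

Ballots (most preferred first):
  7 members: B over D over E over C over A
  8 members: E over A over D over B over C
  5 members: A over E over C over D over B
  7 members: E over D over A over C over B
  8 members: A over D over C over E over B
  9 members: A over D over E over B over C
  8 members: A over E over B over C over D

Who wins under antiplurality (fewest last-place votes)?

Last-place votes: A 7, B 20, C 17, D 8, E 0.

E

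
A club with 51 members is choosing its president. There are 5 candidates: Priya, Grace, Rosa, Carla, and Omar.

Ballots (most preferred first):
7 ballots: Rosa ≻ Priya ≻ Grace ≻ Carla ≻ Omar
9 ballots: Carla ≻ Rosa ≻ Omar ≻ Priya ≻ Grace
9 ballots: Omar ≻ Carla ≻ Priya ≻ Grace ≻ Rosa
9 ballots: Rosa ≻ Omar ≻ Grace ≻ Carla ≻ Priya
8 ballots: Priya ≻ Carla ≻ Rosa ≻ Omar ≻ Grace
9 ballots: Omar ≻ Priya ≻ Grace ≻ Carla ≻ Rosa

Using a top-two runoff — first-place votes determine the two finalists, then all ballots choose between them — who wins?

Round 1 first-place votes: Priya 8, Grace 0, Rosa 16, Carla 9, Omar 18. Omar and Rosa advance.
Runoff: Omar is ranked above Rosa on 18 ballots, Rosa above Omar on 33.

Rosa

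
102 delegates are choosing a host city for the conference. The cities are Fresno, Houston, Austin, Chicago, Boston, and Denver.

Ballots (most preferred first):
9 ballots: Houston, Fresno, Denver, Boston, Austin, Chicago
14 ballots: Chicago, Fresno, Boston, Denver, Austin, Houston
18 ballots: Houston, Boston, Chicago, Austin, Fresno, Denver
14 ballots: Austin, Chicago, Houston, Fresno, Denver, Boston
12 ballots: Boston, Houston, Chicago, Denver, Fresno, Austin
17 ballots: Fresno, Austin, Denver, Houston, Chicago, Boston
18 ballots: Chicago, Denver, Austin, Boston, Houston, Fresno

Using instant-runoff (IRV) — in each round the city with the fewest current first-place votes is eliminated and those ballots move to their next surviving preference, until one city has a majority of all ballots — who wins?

Round 1: Fresno 17, Houston 27, Austin 14, Chicago 32, Boston 12, Denver 0. Denver eliminated.
Round 2: Fresno 17, Houston 27, Austin 14, Chicago 32, Boston 12. Boston eliminated.
Round 3: Fresno 17, Houston 39, Austin 14, Chicago 32. Austin eliminated.
Round 4: Fresno 17, Houston 39, Chicago 46. Fresno eliminated.
Round 5: Houston 56, Chicago 46. Houston has a majority (≥52).

Houston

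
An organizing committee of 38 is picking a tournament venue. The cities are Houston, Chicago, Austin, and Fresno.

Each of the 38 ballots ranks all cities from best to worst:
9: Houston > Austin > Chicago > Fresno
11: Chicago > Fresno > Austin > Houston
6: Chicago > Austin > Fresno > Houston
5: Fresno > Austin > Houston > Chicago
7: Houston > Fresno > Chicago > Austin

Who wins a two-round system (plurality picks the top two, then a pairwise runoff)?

Houston

Round 1 first-place votes: Houston 16, Chicago 17, Austin 0, Fresno 5. Chicago and Houston advance.
Runoff: Chicago is ranked above Houston on 17 ballots, Houston above Chicago on 21.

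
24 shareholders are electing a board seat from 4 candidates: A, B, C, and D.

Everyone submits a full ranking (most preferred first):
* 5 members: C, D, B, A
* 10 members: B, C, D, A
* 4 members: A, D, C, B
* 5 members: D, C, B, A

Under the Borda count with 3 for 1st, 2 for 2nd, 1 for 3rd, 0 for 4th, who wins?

A: 5×0 + 10×0 + 4×3 + 5×0 = 12
B: 5×1 + 10×3 + 4×0 + 5×1 = 40
C: 5×3 + 10×2 + 4×1 + 5×2 = 49
D: 5×2 + 10×1 + 4×2 + 5×3 = 43

C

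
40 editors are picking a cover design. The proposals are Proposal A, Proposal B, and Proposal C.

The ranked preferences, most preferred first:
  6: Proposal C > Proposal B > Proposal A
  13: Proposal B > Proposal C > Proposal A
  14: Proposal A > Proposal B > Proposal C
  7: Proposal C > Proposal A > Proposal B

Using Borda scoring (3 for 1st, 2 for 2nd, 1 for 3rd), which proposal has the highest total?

Proposal B

Proposal A: 6×1 + 13×1 + 14×3 + 7×2 = 75
Proposal B: 6×2 + 13×3 + 14×2 + 7×1 = 86
Proposal C: 6×3 + 13×2 + 14×1 + 7×3 = 79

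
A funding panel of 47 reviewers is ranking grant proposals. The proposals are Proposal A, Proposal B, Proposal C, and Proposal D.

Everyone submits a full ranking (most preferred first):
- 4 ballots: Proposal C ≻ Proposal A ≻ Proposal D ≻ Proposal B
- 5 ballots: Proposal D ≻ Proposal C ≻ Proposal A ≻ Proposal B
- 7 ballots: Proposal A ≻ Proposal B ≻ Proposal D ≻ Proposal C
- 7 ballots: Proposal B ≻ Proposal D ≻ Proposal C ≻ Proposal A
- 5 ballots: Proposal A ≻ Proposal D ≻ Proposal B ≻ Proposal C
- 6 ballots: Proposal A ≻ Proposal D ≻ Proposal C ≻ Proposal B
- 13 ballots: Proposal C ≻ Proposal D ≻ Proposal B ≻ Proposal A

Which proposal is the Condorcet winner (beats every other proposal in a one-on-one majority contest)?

Proposal D

Proposal D vs Proposal A: 25–22
Proposal D vs Proposal B: 33–14
Proposal D vs Proposal C: 30–17
Proposal D beats every other proposal.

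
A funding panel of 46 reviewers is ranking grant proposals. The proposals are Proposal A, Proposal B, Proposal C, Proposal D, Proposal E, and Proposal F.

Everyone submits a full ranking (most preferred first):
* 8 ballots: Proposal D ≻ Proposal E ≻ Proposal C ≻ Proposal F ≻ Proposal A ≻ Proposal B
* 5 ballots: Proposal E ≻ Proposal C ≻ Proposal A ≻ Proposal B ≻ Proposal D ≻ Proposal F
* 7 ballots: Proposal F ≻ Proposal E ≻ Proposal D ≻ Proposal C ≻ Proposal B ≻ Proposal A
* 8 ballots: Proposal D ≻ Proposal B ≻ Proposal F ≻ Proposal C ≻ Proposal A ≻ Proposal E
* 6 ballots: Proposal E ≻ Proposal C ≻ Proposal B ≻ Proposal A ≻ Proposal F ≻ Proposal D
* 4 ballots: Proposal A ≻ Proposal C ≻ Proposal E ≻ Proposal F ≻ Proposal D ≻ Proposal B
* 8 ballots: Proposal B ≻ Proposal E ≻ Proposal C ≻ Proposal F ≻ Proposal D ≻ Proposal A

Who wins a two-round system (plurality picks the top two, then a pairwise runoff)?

Proposal E

Round 1 first-place votes: Proposal A 4, Proposal B 8, Proposal C 0, Proposal D 16, Proposal E 11, Proposal F 7. Proposal D and Proposal E advance.
Runoff: Proposal D is ranked above Proposal E on 16 ballots, Proposal E above Proposal D on 30.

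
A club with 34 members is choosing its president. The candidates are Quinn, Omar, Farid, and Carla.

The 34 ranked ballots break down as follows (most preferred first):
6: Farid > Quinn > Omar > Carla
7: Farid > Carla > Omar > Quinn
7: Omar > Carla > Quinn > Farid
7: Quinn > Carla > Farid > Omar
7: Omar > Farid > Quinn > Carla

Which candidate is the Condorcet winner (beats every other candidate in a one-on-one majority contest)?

Farid

Farid vs Quinn: 20–14
Farid vs Omar: 20–14
Farid vs Carla: 20–14
Farid beats every other candidate.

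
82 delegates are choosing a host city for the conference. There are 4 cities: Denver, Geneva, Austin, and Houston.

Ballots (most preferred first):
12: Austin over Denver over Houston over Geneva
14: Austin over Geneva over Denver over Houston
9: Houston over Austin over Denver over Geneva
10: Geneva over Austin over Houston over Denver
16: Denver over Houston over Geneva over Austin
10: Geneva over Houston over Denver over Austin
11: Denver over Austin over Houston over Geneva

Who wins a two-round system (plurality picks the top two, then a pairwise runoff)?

Round 1 first-place votes: Denver 27, Geneva 20, Austin 26, Houston 9. Denver and Austin advance.
Runoff: Denver is ranked above Austin on 37 ballots, Austin above Denver on 45.

Austin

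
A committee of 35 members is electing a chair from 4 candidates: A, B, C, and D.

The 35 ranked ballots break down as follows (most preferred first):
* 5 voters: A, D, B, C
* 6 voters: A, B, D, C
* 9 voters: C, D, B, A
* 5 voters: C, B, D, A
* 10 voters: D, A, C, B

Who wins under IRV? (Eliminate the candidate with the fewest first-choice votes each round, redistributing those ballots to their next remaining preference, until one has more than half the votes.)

A

Round 1: A 11, B 0, C 14, D 10. B eliminated.
Round 2: A 11, C 14, D 10. D eliminated.
Round 3: A 21, C 14. A has a majority (≥18).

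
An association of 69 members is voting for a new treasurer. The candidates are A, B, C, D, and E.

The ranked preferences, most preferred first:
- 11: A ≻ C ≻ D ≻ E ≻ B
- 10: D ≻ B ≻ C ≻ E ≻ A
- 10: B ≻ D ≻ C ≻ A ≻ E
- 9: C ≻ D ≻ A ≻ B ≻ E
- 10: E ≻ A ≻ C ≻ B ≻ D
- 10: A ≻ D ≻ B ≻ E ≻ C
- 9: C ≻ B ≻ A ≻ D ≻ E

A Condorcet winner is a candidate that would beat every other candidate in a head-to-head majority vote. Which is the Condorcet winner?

C vs A: 38–31
C vs B: 39–30
C vs D: 39–30
C vs E: 49–20
C beats every other candidate.

C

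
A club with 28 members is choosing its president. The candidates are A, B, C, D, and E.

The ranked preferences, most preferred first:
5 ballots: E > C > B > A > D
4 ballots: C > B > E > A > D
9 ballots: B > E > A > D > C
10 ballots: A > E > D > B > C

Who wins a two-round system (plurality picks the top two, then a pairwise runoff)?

B

Round 1 first-place votes: A 10, B 9, C 4, D 0, E 5. A and B advance.
Runoff: A is ranked above B on 10 ballots, B above A on 18.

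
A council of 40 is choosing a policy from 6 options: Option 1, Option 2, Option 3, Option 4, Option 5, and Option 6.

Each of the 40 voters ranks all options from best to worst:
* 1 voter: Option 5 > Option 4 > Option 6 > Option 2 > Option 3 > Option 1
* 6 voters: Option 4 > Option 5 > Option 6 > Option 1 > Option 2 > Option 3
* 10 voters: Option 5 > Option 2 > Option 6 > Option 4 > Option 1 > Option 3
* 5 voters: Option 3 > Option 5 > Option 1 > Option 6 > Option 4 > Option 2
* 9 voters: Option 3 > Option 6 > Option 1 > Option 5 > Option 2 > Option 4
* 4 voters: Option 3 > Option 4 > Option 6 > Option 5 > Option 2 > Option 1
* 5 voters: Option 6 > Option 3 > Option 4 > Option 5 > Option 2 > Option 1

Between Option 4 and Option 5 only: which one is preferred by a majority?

Option 4 is ranked above Option 5 on 15 ballots; Option 5 above Option 4 on 25.

Option 5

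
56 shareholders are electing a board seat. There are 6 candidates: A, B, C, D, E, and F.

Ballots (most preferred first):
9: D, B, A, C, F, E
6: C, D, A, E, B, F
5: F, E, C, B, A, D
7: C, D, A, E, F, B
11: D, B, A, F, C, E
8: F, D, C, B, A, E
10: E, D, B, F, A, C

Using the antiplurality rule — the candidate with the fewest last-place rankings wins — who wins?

A

Last-place votes: A 0, B 7, C 10, D 5, E 28, F 6.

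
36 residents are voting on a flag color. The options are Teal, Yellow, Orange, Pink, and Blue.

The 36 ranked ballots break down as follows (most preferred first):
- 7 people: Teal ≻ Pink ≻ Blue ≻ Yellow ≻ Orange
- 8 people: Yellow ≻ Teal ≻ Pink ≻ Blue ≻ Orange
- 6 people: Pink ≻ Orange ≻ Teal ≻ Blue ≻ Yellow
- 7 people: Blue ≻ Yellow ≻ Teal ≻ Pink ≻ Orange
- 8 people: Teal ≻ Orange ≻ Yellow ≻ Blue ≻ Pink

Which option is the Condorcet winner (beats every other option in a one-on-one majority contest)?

Teal vs Yellow: 21–15
Teal vs Orange: 30–6
Teal vs Pink: 30–6
Teal vs Blue: 29–7
Teal beats every other option.

Teal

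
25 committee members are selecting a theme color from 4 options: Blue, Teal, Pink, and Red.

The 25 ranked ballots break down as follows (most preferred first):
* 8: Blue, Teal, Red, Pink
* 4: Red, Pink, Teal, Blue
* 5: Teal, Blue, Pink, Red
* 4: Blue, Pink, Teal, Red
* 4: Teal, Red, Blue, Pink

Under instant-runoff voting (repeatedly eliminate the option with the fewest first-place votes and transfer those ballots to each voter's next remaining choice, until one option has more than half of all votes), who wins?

Round 1: Blue 12, Teal 9, Pink 0, Red 4. Pink eliminated.
Round 2: Blue 12, Teal 9, Red 4. Red eliminated.
Round 3: Blue 12, Teal 13. Teal has a majority (≥13).

Teal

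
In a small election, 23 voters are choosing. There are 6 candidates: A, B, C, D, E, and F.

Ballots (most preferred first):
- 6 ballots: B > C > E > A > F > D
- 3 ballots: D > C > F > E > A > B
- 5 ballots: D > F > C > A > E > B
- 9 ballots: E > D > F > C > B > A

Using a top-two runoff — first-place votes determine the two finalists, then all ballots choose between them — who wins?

Round 1 first-place votes: A 0, B 6, C 0, D 8, E 9, F 0. E and D advance.
Runoff: E is ranked above D on 15 ballots, D above E on 8.

E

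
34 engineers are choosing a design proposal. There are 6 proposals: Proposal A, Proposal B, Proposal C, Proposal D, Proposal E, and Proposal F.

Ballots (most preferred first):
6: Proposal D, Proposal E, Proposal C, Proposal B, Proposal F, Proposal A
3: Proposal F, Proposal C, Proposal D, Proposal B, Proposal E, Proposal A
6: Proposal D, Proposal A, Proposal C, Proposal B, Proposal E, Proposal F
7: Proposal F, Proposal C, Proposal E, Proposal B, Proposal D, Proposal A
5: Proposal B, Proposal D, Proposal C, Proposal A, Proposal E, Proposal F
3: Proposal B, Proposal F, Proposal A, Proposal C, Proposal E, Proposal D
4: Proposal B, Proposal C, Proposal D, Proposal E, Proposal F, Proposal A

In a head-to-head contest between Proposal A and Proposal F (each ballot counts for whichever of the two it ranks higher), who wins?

Proposal F

Proposal A is ranked above Proposal F on 11 ballots; Proposal F above Proposal A on 23.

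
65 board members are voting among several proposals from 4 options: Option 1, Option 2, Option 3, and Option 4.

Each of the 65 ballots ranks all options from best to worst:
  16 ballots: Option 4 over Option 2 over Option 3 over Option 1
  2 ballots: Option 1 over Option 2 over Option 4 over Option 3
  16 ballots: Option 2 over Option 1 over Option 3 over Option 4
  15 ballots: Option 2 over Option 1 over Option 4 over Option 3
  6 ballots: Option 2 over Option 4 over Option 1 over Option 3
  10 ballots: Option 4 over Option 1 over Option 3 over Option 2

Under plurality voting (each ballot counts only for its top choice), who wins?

First-place votes: Option 1 2, Option 2 37, Option 3 0, Option 4 26.

Option 2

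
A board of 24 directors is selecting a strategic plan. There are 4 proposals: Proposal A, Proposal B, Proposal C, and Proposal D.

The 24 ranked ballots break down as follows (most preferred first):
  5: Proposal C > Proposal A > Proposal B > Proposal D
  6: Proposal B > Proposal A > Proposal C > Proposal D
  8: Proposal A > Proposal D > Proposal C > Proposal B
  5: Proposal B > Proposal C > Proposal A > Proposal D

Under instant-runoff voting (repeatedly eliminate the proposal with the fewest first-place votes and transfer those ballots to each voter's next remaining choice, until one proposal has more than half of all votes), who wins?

Proposal A

Round 1: Proposal A 8, Proposal B 11, Proposal C 5, Proposal D 0. Proposal D eliminated.
Round 2: Proposal A 8, Proposal B 11, Proposal C 5. Proposal C eliminated.
Round 3: Proposal A 13, Proposal B 11. Proposal A has a majority (≥13).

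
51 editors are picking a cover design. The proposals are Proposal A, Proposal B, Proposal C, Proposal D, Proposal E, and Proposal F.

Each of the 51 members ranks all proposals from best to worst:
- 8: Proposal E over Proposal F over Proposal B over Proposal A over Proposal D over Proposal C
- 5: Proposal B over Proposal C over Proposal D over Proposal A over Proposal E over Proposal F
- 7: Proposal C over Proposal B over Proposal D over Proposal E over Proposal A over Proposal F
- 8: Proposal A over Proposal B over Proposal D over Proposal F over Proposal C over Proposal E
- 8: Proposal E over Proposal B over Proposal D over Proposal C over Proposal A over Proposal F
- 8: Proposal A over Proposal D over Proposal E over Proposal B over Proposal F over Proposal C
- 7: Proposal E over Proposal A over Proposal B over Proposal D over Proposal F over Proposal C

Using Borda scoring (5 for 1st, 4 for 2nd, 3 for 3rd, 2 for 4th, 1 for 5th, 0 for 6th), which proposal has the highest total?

Proposal B

Proposal A: 8×2 + 5×2 + 7×1 + 8×5 + 8×1 + 8×5 + 7×4 = 149
Proposal B: 8×3 + 5×5 + 7×4 + 8×4 + 8×4 + 8×2 + 7×3 = 178
Proposal C: 8×0 + 5×4 + 7×5 + 8×1 + 8×2 + 8×0 + 7×0 = 79
Proposal D: 8×1 + 5×3 + 7×3 + 8×3 + 8×3 + 8×4 + 7×2 = 138
Proposal E: 8×5 + 5×1 + 7×2 + 8×0 + 8×5 + 8×3 + 7×5 = 158
Proposal F: 8×4 + 5×0 + 7×0 + 8×2 + 8×0 + 8×1 + 7×1 = 63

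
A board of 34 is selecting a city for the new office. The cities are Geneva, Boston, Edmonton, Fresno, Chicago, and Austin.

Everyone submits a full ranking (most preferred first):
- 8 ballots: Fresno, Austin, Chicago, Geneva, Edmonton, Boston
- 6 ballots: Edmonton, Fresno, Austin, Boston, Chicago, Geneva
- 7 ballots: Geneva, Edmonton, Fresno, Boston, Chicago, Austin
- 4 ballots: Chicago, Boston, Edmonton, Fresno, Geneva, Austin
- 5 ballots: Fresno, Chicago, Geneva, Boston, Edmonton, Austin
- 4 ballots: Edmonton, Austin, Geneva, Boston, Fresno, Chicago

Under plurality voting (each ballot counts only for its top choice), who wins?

Fresno

First-place votes: Geneva 7, Boston 0, Edmonton 10, Fresno 13, Chicago 4, Austin 0.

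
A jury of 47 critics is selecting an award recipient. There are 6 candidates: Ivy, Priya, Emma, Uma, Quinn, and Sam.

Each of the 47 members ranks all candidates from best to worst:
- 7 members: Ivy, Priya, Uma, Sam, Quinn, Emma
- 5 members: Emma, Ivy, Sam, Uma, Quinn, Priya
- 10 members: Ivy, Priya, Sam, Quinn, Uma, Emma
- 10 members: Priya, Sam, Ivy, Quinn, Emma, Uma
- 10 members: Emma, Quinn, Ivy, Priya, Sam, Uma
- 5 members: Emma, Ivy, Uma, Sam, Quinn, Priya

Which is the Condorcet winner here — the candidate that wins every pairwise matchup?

Ivy vs Priya: 37–10
Ivy vs Emma: 27–20
Ivy vs Uma: 47–0
Ivy vs Quinn: 37–10
Ivy vs Sam: 37–10
Ivy beats every other candidate.

Ivy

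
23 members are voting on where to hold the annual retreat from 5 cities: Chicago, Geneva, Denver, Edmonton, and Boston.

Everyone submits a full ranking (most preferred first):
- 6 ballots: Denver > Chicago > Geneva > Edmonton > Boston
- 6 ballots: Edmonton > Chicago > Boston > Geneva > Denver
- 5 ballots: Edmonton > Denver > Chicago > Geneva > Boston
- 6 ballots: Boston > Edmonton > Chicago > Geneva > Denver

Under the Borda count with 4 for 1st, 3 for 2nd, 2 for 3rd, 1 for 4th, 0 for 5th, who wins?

Edmonton

Chicago: 6×3 + 6×3 + 5×2 + 6×2 = 58
Geneva: 6×2 + 6×1 + 5×1 + 6×1 = 29
Denver: 6×4 + 6×0 + 5×3 + 6×0 = 39
Edmonton: 6×1 + 6×4 + 5×4 + 6×3 = 68
Boston: 6×0 + 6×2 + 5×0 + 6×4 = 36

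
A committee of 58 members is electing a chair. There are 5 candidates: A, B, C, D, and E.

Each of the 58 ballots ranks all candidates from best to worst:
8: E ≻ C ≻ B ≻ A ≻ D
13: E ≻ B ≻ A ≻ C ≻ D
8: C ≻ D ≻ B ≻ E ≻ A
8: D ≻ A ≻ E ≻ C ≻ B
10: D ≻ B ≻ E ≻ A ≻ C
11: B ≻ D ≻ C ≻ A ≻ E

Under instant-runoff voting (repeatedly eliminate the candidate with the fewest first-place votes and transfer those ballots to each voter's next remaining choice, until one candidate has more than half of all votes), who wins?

D

Round 1: A 0, B 11, C 8, D 18, E 21. A eliminated.
Round 2: B 11, C 8, D 18, E 21. C eliminated.
Round 3: B 11, D 26, E 21. B eliminated.
Round 4: D 37, E 21. D has a majority (≥30).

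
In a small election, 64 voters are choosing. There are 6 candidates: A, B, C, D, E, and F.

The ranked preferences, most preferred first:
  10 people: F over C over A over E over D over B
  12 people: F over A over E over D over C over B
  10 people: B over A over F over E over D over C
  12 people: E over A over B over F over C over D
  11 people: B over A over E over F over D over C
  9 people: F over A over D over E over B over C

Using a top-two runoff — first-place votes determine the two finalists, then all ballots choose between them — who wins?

Round 1 first-place votes: A 0, B 21, C 0, D 0, E 12, F 31. F and B advance.
Runoff: F is ranked above B on 31 ballots, B above F on 33.

B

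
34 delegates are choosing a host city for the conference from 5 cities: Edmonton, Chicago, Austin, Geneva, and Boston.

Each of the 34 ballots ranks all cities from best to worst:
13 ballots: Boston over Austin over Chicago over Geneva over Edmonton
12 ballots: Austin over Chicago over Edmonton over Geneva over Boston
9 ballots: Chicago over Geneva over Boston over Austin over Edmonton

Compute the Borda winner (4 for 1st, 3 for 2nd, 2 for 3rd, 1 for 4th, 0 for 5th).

Chicago

Edmonton: 13×0 + 12×2 + 9×0 = 24
Chicago: 13×2 + 12×3 + 9×4 = 98
Austin: 13×3 + 12×4 + 9×1 = 96
Geneva: 13×1 + 12×1 + 9×3 = 52
Boston: 13×4 + 12×0 + 9×2 = 70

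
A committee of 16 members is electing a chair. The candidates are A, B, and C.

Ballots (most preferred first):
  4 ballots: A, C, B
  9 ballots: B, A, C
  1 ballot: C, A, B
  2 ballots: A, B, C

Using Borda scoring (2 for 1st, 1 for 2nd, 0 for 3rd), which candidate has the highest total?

A: 4×2 + 9×1 + 1×1 + 2×2 = 22
B: 4×0 + 9×2 + 1×0 + 2×1 = 20
C: 4×1 + 9×0 + 1×2 + 2×0 = 6

A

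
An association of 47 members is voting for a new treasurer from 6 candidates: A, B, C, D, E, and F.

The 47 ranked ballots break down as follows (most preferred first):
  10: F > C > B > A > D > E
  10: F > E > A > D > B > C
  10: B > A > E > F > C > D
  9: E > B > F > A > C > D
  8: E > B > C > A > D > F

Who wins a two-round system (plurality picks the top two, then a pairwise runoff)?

E

Round 1 first-place votes: A 0, B 10, C 0, D 0, E 17, F 20. F and E advance.
Runoff: F is ranked above E on 20 ballots, E above F on 27.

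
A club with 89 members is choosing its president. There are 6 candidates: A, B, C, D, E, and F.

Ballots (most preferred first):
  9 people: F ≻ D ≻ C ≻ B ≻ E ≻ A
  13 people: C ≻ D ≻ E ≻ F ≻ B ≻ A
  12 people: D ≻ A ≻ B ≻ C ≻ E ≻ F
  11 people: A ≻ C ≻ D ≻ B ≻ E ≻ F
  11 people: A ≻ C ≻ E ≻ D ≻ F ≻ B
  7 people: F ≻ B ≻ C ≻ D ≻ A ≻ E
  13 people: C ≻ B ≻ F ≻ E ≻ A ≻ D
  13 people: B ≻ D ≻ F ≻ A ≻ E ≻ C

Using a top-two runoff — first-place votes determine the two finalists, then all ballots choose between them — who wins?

Round 1 first-place votes: A 22, B 13, C 26, D 12, E 0, F 16. C and A advance.
Runoff: C is ranked above A on 42 ballots, A above C on 47.

A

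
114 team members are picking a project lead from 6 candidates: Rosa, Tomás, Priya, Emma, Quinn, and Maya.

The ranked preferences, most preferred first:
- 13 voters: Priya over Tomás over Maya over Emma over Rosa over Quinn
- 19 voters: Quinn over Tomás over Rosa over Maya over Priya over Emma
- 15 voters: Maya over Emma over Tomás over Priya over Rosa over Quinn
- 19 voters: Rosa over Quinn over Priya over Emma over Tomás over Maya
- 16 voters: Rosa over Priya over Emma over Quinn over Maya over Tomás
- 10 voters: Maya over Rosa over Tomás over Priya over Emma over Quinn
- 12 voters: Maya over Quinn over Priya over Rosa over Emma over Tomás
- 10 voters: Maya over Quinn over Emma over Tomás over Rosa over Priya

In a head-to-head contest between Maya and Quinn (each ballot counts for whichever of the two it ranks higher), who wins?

Maya is ranked above Quinn on 60 ballots; Quinn above Maya on 54.

Maya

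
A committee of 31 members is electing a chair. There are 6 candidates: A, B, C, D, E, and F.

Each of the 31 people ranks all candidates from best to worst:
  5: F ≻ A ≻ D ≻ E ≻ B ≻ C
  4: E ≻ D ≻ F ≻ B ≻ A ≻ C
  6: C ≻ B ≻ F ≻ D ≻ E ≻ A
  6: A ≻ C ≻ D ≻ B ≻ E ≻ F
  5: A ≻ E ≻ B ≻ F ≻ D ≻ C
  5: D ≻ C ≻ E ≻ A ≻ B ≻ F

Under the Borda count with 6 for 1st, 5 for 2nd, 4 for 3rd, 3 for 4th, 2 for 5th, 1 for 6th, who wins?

A: 5×5 + 4×2 + 6×1 + 6×6 + 5×6 + 5×3 = 120
B: 5×2 + 4×3 + 6×5 + 6×3 + 5×4 + 5×2 = 100
C: 5×1 + 4×1 + 6×6 + 6×5 + 5×1 + 5×5 = 105
D: 5×4 + 4×5 + 6×3 + 6×4 + 5×2 + 5×6 = 122
E: 5×3 + 4×6 + 6×2 + 6×2 + 5×5 + 5×4 = 108
F: 5×6 + 4×4 + 6×4 + 6×1 + 5×3 + 5×1 = 96

D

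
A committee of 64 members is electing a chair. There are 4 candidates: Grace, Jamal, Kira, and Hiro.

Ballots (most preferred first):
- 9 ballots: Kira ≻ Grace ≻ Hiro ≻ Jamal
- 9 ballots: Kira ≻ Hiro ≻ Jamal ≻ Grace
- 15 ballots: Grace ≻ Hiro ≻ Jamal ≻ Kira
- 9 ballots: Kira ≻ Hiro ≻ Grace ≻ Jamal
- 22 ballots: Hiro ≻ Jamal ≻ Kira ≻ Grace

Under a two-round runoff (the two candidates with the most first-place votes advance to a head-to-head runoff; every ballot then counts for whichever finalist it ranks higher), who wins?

Round 1 first-place votes: Grace 15, Jamal 0, Kira 27, Hiro 22. Kira and Hiro advance.
Runoff: Kira is ranked above Hiro on 27 ballots, Hiro above Kira on 37.

Hiro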